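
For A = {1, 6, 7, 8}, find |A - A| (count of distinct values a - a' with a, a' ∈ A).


A - A = {a - a' : a, a' ∈ A}; |A| = 4.
Bounds: 2|A|-1 ≤ |A - A| ≤ |A|² - |A| + 1, i.e. 7 ≤ |A - A| ≤ 13.
Note: 0 ∈ A - A always (from a - a). The set is symmetric: if d ∈ A - A then -d ∈ A - A.
Enumerate nonzero differences d = a - a' with a > a' (then include -d):
Positive differences: {1, 2, 5, 6, 7}
Full difference set: {0} ∪ (positive diffs) ∪ (negative diffs).
|A - A| = 1 + 2·5 = 11 (matches direct enumeration: 11).

|A - A| = 11


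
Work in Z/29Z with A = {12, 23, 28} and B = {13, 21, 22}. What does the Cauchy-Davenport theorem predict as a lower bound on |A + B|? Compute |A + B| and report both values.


Cauchy-Davenport: |A + B| ≥ min(p, |A| + |B| - 1) for A, B nonempty in Z/pZ.
|A| = 3, |B| = 3, p = 29.
CD lower bound = min(29, 3 + 3 - 1) = min(29, 5) = 5.
Compute A + B mod 29 directly:
a = 12: 12+13=25, 12+21=4, 12+22=5
a = 23: 23+13=7, 23+21=15, 23+22=16
a = 28: 28+13=12, 28+21=20, 28+22=21
A + B = {4, 5, 7, 12, 15, 16, 20, 21, 25}, so |A + B| = 9.
Verify: 9 ≥ 5? Yes ✓.

CD lower bound = 5, actual |A + B| = 9.


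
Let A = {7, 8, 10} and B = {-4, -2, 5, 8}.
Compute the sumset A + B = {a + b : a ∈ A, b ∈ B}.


A + B = {a + b : a ∈ A, b ∈ B}.
Enumerate all |A|·|B| = 3·4 = 12 pairs (a, b) and collect distinct sums.
a = 7: 7+-4=3, 7+-2=5, 7+5=12, 7+8=15
a = 8: 8+-4=4, 8+-2=6, 8+5=13, 8+8=16
a = 10: 10+-4=6, 10+-2=8, 10+5=15, 10+8=18
Collecting distinct sums: A + B = {3, 4, 5, 6, 8, 12, 13, 15, 16, 18}
|A + B| = 10

A + B = {3, 4, 5, 6, 8, 12, 13, 15, 16, 18}


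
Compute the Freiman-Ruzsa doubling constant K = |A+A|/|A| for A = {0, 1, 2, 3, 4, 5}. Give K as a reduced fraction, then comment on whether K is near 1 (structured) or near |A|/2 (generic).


|A| = 6.
Compute A + A by enumerating all 36 pairs.
A + A = {0, 1, 2, 3, 4, 5, 6, 7, 8, 9, 10}, so |A + A| = 11.
K = |A + A| / |A| = 11/6 (already in lowest terms) ≈ 1.8333.
Reference: AP of size 6 gives K = 11/6 ≈ 1.8333; a fully generic set of size 6 gives K ≈ 3.5000.

|A| = 6, |A + A| = 11, K = 11/6.


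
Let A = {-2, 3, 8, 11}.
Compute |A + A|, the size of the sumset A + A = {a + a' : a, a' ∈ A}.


A + A = {a + a' : a, a' ∈ A}; |A| = 4.
General bounds: 2|A| - 1 ≤ |A + A| ≤ |A|(|A|+1)/2, i.e. 7 ≤ |A + A| ≤ 10.
Lower bound 2|A|-1 is attained iff A is an arithmetic progression.
Enumerate sums a + a' for a ≤ a' (symmetric, so this suffices):
a = -2: -2+-2=-4, -2+3=1, -2+8=6, -2+11=9
a = 3: 3+3=6, 3+8=11, 3+11=14
a = 8: 8+8=16, 8+11=19
a = 11: 11+11=22
Distinct sums: {-4, 1, 6, 9, 11, 14, 16, 19, 22}
|A + A| = 9

|A + A| = 9


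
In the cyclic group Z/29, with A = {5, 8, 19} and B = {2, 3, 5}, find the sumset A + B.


Work in Z/29Z: reduce every sum a + b modulo 29.
Enumerate all 9 pairs:
a = 5: 5+2=7, 5+3=8, 5+5=10
a = 8: 8+2=10, 8+3=11, 8+5=13
a = 19: 19+2=21, 19+3=22, 19+5=24
Distinct residues collected: {7, 8, 10, 11, 13, 21, 22, 24}
|A + B| = 8 (out of 29 total residues).

A + B = {7, 8, 10, 11, 13, 21, 22, 24}


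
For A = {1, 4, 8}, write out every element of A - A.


A - A = {a - a' : a, a' ∈ A}.
Compute a - a' for each ordered pair (a, a'):
a = 1: 1-1=0, 1-4=-3, 1-8=-7
a = 4: 4-1=3, 4-4=0, 4-8=-4
a = 8: 8-1=7, 8-4=4, 8-8=0
Collecting distinct values (and noting 0 appears from a-a):
A - A = {-7, -4, -3, 0, 3, 4, 7}
|A - A| = 7

A - A = {-7, -4, -3, 0, 3, 4, 7}


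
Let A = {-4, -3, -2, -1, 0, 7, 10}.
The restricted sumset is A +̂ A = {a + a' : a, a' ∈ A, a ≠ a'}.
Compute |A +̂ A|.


Restricted sumset: A +̂ A = {a + a' : a ∈ A, a' ∈ A, a ≠ a'}.
Equivalently, take A + A and drop any sum 2a that is achievable ONLY as a + a for a ∈ A (i.e. sums representable only with equal summands).
Enumerate pairs (a, a') with a < a' (symmetric, so each unordered pair gives one sum; this covers all a ≠ a'):
  -4 + -3 = -7
  -4 + -2 = -6
  -4 + -1 = -5
  -4 + 0 = -4
  -4 + 7 = 3
  -4 + 10 = 6
  -3 + -2 = -5
  -3 + -1 = -4
  -3 + 0 = -3
  -3 + 7 = 4
  -3 + 10 = 7
  -2 + -1 = -3
  -2 + 0 = -2
  -2 + 7 = 5
  -2 + 10 = 8
  -1 + 0 = -1
  -1 + 7 = 6
  -1 + 10 = 9
  0 + 7 = 7
  0 + 10 = 10
  7 + 10 = 17
Collected distinct sums: {-7, -6, -5, -4, -3, -2, -1, 3, 4, 5, 6, 7, 8, 9, 10, 17}
|A +̂ A| = 16
(Reference bound: |A +̂ A| ≥ 2|A| - 3 for |A| ≥ 2, with |A| = 7 giving ≥ 11.)

|A +̂ A| = 16


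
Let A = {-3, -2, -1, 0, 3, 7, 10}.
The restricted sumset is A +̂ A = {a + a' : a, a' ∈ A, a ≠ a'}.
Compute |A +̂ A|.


Restricted sumset: A +̂ A = {a + a' : a ∈ A, a' ∈ A, a ≠ a'}.
Equivalently, take A + A and drop any sum 2a that is achievable ONLY as a + a for a ∈ A (i.e. sums representable only with equal summands).
Enumerate pairs (a, a') with a < a' (symmetric, so each unordered pair gives one sum; this covers all a ≠ a'):
  -3 + -2 = -5
  -3 + -1 = -4
  -3 + 0 = -3
  -3 + 3 = 0
  -3 + 7 = 4
  -3 + 10 = 7
  -2 + -1 = -3
  -2 + 0 = -2
  -2 + 3 = 1
  -2 + 7 = 5
  -2 + 10 = 8
  -1 + 0 = -1
  -1 + 3 = 2
  -1 + 7 = 6
  -1 + 10 = 9
  0 + 3 = 3
  0 + 7 = 7
  0 + 10 = 10
  3 + 7 = 10
  3 + 10 = 13
  7 + 10 = 17
Collected distinct sums: {-5, -4, -3, -2, -1, 0, 1, 2, 3, 4, 5, 6, 7, 8, 9, 10, 13, 17}
|A +̂ A| = 18
(Reference bound: |A +̂ A| ≥ 2|A| - 3 for |A| ≥ 2, with |A| = 7 giving ≥ 11.)

|A +̂ A| = 18


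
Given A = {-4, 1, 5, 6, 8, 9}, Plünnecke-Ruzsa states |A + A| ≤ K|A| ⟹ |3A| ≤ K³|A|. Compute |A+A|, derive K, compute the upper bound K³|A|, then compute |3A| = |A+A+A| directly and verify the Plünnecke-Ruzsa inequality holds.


|A| = 6.
Step 1: Compute A + A by enumerating all 36 pairs.
A + A = {-8, -3, 1, 2, 4, 5, 6, 7, 9, 10, 11, 12, 13, 14, 15, 16, 17, 18}, so |A + A| = 18.
Step 2: Doubling constant K = |A + A|/|A| = 18/6 = 18/6 ≈ 3.0000.
Step 3: Plünnecke-Ruzsa gives |3A| ≤ K³·|A| = (3.0000)³ · 6 ≈ 162.0000.
Step 4: Compute 3A = A + A + A directly by enumerating all triples (a,b,c) ∈ A³; |3A| = 31.
Step 5: Check 31 ≤ 162.0000? Yes ✓.

K = 18/6, Plünnecke-Ruzsa bound K³|A| ≈ 162.0000, |3A| = 31, inequality holds.


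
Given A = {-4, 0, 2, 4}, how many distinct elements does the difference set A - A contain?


A - A = {a - a' : a, a' ∈ A}; |A| = 4.
Bounds: 2|A|-1 ≤ |A - A| ≤ |A|² - |A| + 1, i.e. 7 ≤ |A - A| ≤ 13.
Note: 0 ∈ A - A always (from a - a). The set is symmetric: if d ∈ A - A then -d ∈ A - A.
Enumerate nonzero differences d = a - a' with a > a' (then include -d):
Positive differences: {2, 4, 6, 8}
Full difference set: {0} ∪ (positive diffs) ∪ (negative diffs).
|A - A| = 1 + 2·4 = 9 (matches direct enumeration: 9).

|A - A| = 9


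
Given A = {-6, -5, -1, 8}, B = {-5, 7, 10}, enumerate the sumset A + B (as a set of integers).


A + B = {a + b : a ∈ A, b ∈ B}.
Enumerate all |A|·|B| = 4·3 = 12 pairs (a, b) and collect distinct sums.
a = -6: -6+-5=-11, -6+7=1, -6+10=4
a = -5: -5+-5=-10, -5+7=2, -5+10=5
a = -1: -1+-5=-6, -1+7=6, -1+10=9
a = 8: 8+-5=3, 8+7=15, 8+10=18
Collecting distinct sums: A + B = {-11, -10, -6, 1, 2, 3, 4, 5, 6, 9, 15, 18}
|A + B| = 12

A + B = {-11, -10, -6, 1, 2, 3, 4, 5, 6, 9, 15, 18}


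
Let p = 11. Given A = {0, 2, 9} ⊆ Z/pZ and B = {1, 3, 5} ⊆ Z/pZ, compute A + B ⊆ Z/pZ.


Work in Z/11Z: reduce every sum a + b modulo 11.
Enumerate all 9 pairs:
a = 0: 0+1=1, 0+3=3, 0+5=5
a = 2: 2+1=3, 2+3=5, 2+5=7
a = 9: 9+1=10, 9+3=1, 9+5=3
Distinct residues collected: {1, 3, 5, 7, 10}
|A + B| = 5 (out of 11 total residues).

A + B = {1, 3, 5, 7, 10}


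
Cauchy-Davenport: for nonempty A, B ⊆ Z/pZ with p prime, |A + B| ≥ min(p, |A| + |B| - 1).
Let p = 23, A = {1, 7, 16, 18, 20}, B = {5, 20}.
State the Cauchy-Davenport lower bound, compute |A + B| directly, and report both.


Cauchy-Davenport: |A + B| ≥ min(p, |A| + |B| - 1) for A, B nonempty in Z/pZ.
|A| = 5, |B| = 2, p = 23.
CD lower bound = min(23, 5 + 2 - 1) = min(23, 6) = 6.
Compute A + B mod 23 directly:
a = 1: 1+5=6, 1+20=21
a = 7: 7+5=12, 7+20=4
a = 16: 16+5=21, 16+20=13
a = 18: 18+5=0, 18+20=15
a = 20: 20+5=2, 20+20=17
A + B = {0, 2, 4, 6, 12, 13, 15, 17, 21}, so |A + B| = 9.
Verify: 9 ≥ 6? Yes ✓.

CD lower bound = 6, actual |A + B| = 9.


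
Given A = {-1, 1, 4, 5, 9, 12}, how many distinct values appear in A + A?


A + A = {a + a' : a, a' ∈ A}; |A| = 6.
General bounds: 2|A| - 1 ≤ |A + A| ≤ |A|(|A|+1)/2, i.e. 11 ≤ |A + A| ≤ 21.
Lower bound 2|A|-1 is attained iff A is an arithmetic progression.
Enumerate sums a + a' for a ≤ a' (symmetric, so this suffices):
a = -1: -1+-1=-2, -1+1=0, -1+4=3, -1+5=4, -1+9=8, -1+12=11
a = 1: 1+1=2, 1+4=5, 1+5=6, 1+9=10, 1+12=13
a = 4: 4+4=8, 4+5=9, 4+9=13, 4+12=16
a = 5: 5+5=10, 5+9=14, 5+12=17
a = 9: 9+9=18, 9+12=21
a = 12: 12+12=24
Distinct sums: {-2, 0, 2, 3, 4, 5, 6, 8, 9, 10, 11, 13, 14, 16, 17, 18, 21, 24}
|A + A| = 18

|A + A| = 18


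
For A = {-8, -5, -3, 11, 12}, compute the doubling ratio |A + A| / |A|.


|A| = 5.
Compute A + A by enumerating all 25 pairs.
A + A = {-16, -13, -11, -10, -8, -6, 3, 4, 6, 7, 8, 9, 22, 23, 24}, so |A + A| = 15.
K = |A + A| / |A| = 15/5 = 3/1 ≈ 3.0000.
Reference: AP of size 5 gives K = 9/5 ≈ 1.8000; a fully generic set of size 5 gives K ≈ 3.0000.

|A| = 5, |A + A| = 15, K = 15/5 = 3/1.


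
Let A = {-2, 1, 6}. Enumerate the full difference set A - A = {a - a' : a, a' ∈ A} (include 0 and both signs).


A - A = {a - a' : a, a' ∈ A}.
Compute a - a' for each ordered pair (a, a'):
a = -2: -2--2=0, -2-1=-3, -2-6=-8
a = 1: 1--2=3, 1-1=0, 1-6=-5
a = 6: 6--2=8, 6-1=5, 6-6=0
Collecting distinct values (and noting 0 appears from a-a):
A - A = {-8, -5, -3, 0, 3, 5, 8}
|A - A| = 7

A - A = {-8, -5, -3, 0, 3, 5, 8}


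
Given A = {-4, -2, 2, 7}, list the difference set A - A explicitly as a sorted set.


A - A = {a - a' : a, a' ∈ A}.
Compute a - a' for each ordered pair (a, a'):
a = -4: -4--4=0, -4--2=-2, -4-2=-6, -4-7=-11
a = -2: -2--4=2, -2--2=0, -2-2=-4, -2-7=-9
a = 2: 2--4=6, 2--2=4, 2-2=0, 2-7=-5
a = 7: 7--4=11, 7--2=9, 7-2=5, 7-7=0
Collecting distinct values (and noting 0 appears from a-a):
A - A = {-11, -9, -6, -5, -4, -2, 0, 2, 4, 5, 6, 9, 11}
|A - A| = 13

A - A = {-11, -9, -6, -5, -4, -2, 0, 2, 4, 5, 6, 9, 11}


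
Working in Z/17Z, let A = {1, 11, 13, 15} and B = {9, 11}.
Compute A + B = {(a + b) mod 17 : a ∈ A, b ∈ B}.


Work in Z/17Z: reduce every sum a + b modulo 17.
Enumerate all 8 pairs:
a = 1: 1+9=10, 1+11=12
a = 11: 11+9=3, 11+11=5
a = 13: 13+9=5, 13+11=7
a = 15: 15+9=7, 15+11=9
Distinct residues collected: {3, 5, 7, 9, 10, 12}
|A + B| = 6 (out of 17 total residues).

A + B = {3, 5, 7, 9, 10, 12}


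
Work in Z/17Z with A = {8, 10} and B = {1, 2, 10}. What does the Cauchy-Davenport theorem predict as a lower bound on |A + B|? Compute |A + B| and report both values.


Cauchy-Davenport: |A + B| ≥ min(p, |A| + |B| - 1) for A, B nonempty in Z/pZ.
|A| = 2, |B| = 3, p = 17.
CD lower bound = min(17, 2 + 3 - 1) = min(17, 4) = 4.
Compute A + B mod 17 directly:
a = 8: 8+1=9, 8+2=10, 8+10=1
a = 10: 10+1=11, 10+2=12, 10+10=3
A + B = {1, 3, 9, 10, 11, 12}, so |A + B| = 6.
Verify: 6 ≥ 4? Yes ✓.

CD lower bound = 4, actual |A + B| = 6.


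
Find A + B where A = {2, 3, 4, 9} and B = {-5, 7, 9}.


A + B = {a + b : a ∈ A, b ∈ B}.
Enumerate all |A|·|B| = 4·3 = 12 pairs (a, b) and collect distinct sums.
a = 2: 2+-5=-3, 2+7=9, 2+9=11
a = 3: 3+-5=-2, 3+7=10, 3+9=12
a = 4: 4+-5=-1, 4+7=11, 4+9=13
a = 9: 9+-5=4, 9+7=16, 9+9=18
Collecting distinct sums: A + B = {-3, -2, -1, 4, 9, 10, 11, 12, 13, 16, 18}
|A + B| = 11

A + B = {-3, -2, -1, 4, 9, 10, 11, 12, 13, 16, 18}


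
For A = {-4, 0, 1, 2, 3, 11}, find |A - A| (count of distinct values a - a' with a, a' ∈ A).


A - A = {a - a' : a, a' ∈ A}; |A| = 6.
Bounds: 2|A|-1 ≤ |A - A| ≤ |A|² - |A| + 1, i.e. 11 ≤ |A - A| ≤ 31.
Note: 0 ∈ A - A always (from a - a). The set is symmetric: if d ∈ A - A then -d ∈ A - A.
Enumerate nonzero differences d = a - a' with a > a' (then include -d):
Positive differences: {1, 2, 3, 4, 5, 6, 7, 8, 9, 10, 11, 15}
Full difference set: {0} ∪ (positive diffs) ∪ (negative diffs).
|A - A| = 1 + 2·12 = 25 (matches direct enumeration: 25).

|A - A| = 25


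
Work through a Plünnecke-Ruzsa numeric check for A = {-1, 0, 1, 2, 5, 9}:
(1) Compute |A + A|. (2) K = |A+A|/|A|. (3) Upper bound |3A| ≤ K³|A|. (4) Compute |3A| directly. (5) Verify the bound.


|A| = 6.
Step 1: Compute A + A by enumerating all 36 pairs.
A + A = {-2, -1, 0, 1, 2, 3, 4, 5, 6, 7, 8, 9, 10, 11, 14, 18}, so |A + A| = 16.
Step 2: Doubling constant K = |A + A|/|A| = 16/6 = 16/6 ≈ 2.6667.
Step 3: Plünnecke-Ruzsa gives |3A| ≤ K³·|A| = (2.6667)³ · 6 ≈ 113.7778.
Step 4: Compute 3A = A + A + A directly by enumerating all triples (a,b,c) ∈ A³; |3A| = 26.
Step 5: Check 26 ≤ 113.7778? Yes ✓.

K = 16/6, Plünnecke-Ruzsa bound K³|A| ≈ 113.7778, |3A| = 26, inequality holds.


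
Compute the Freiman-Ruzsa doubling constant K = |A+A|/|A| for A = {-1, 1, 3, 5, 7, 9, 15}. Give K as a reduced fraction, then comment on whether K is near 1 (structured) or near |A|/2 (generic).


|A| = 7.
Compute A + A by enumerating all 49 pairs.
A + A = {-2, 0, 2, 4, 6, 8, 10, 12, 14, 16, 18, 20, 22, 24, 30}, so |A + A| = 15.
K = |A + A| / |A| = 15/7 (already in lowest terms) ≈ 2.1429.
Reference: AP of size 7 gives K = 13/7 ≈ 1.8571; a fully generic set of size 7 gives K ≈ 4.0000.

|A| = 7, |A + A| = 15, K = 15/7.


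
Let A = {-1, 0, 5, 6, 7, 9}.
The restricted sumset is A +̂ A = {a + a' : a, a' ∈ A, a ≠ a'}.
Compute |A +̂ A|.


Restricted sumset: A +̂ A = {a + a' : a ∈ A, a' ∈ A, a ≠ a'}.
Equivalently, take A + A and drop any sum 2a that is achievable ONLY as a + a for a ∈ A (i.e. sums representable only with equal summands).
Enumerate pairs (a, a') with a < a' (symmetric, so each unordered pair gives one sum; this covers all a ≠ a'):
  -1 + 0 = -1
  -1 + 5 = 4
  -1 + 6 = 5
  -1 + 7 = 6
  -1 + 9 = 8
  0 + 5 = 5
  0 + 6 = 6
  0 + 7 = 7
  0 + 9 = 9
  5 + 6 = 11
  5 + 7 = 12
  5 + 9 = 14
  6 + 7 = 13
  6 + 9 = 15
  7 + 9 = 16
Collected distinct sums: {-1, 4, 5, 6, 7, 8, 9, 11, 12, 13, 14, 15, 16}
|A +̂ A| = 13
(Reference bound: |A +̂ A| ≥ 2|A| - 3 for |A| ≥ 2, with |A| = 6 giving ≥ 9.)

|A +̂ A| = 13


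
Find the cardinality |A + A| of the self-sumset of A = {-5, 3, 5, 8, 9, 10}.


A + A = {a + a' : a, a' ∈ A}; |A| = 6.
General bounds: 2|A| - 1 ≤ |A + A| ≤ |A|(|A|+1)/2, i.e. 11 ≤ |A + A| ≤ 21.
Lower bound 2|A|-1 is attained iff A is an arithmetic progression.
Enumerate sums a + a' for a ≤ a' (symmetric, so this suffices):
a = -5: -5+-5=-10, -5+3=-2, -5+5=0, -5+8=3, -5+9=4, -5+10=5
a = 3: 3+3=6, 3+5=8, 3+8=11, 3+9=12, 3+10=13
a = 5: 5+5=10, 5+8=13, 5+9=14, 5+10=15
a = 8: 8+8=16, 8+9=17, 8+10=18
a = 9: 9+9=18, 9+10=19
a = 10: 10+10=20
Distinct sums: {-10, -2, 0, 3, 4, 5, 6, 8, 10, 11, 12, 13, 14, 15, 16, 17, 18, 19, 20}
|A + A| = 19

|A + A| = 19


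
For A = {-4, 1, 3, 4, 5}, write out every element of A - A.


A - A = {a - a' : a, a' ∈ A}.
Compute a - a' for each ordered pair (a, a'):
a = -4: -4--4=0, -4-1=-5, -4-3=-7, -4-4=-8, -4-5=-9
a = 1: 1--4=5, 1-1=0, 1-3=-2, 1-4=-3, 1-5=-4
a = 3: 3--4=7, 3-1=2, 3-3=0, 3-4=-1, 3-5=-2
a = 4: 4--4=8, 4-1=3, 4-3=1, 4-4=0, 4-5=-1
a = 5: 5--4=9, 5-1=4, 5-3=2, 5-4=1, 5-5=0
Collecting distinct values (and noting 0 appears from a-a):
A - A = {-9, -8, -7, -5, -4, -3, -2, -1, 0, 1, 2, 3, 4, 5, 7, 8, 9}
|A - A| = 17

A - A = {-9, -8, -7, -5, -4, -3, -2, -1, 0, 1, 2, 3, 4, 5, 7, 8, 9}


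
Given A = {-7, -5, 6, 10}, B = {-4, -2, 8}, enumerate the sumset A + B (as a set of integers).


A + B = {a + b : a ∈ A, b ∈ B}.
Enumerate all |A|·|B| = 4·3 = 12 pairs (a, b) and collect distinct sums.
a = -7: -7+-4=-11, -7+-2=-9, -7+8=1
a = -5: -5+-4=-9, -5+-2=-7, -5+8=3
a = 6: 6+-4=2, 6+-2=4, 6+8=14
a = 10: 10+-4=6, 10+-2=8, 10+8=18
Collecting distinct sums: A + B = {-11, -9, -7, 1, 2, 3, 4, 6, 8, 14, 18}
|A + B| = 11

A + B = {-11, -9, -7, 1, 2, 3, 4, 6, 8, 14, 18}


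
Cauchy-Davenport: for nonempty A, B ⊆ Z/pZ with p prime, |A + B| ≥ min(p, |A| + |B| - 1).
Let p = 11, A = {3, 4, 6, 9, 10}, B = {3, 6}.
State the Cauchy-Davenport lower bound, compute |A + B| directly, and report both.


Cauchy-Davenport: |A + B| ≥ min(p, |A| + |B| - 1) for A, B nonempty in Z/pZ.
|A| = 5, |B| = 2, p = 11.
CD lower bound = min(11, 5 + 2 - 1) = min(11, 6) = 6.
Compute A + B mod 11 directly:
a = 3: 3+3=6, 3+6=9
a = 4: 4+3=7, 4+6=10
a = 6: 6+3=9, 6+6=1
a = 9: 9+3=1, 9+6=4
a = 10: 10+3=2, 10+6=5
A + B = {1, 2, 4, 5, 6, 7, 9, 10}, so |A + B| = 8.
Verify: 8 ≥ 6? Yes ✓.

CD lower bound = 6, actual |A + B| = 8.


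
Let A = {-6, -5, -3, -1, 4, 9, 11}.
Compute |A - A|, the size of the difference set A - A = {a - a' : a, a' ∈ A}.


A - A = {a - a' : a, a' ∈ A}; |A| = 7.
Bounds: 2|A|-1 ≤ |A - A| ≤ |A|² - |A| + 1, i.e. 13 ≤ |A - A| ≤ 43.
Note: 0 ∈ A - A always (from a - a). The set is symmetric: if d ∈ A - A then -d ∈ A - A.
Enumerate nonzero differences d = a - a' with a > a' (then include -d):
Positive differences: {1, 2, 3, 4, 5, 7, 9, 10, 12, 14, 15, 16, 17}
Full difference set: {0} ∪ (positive diffs) ∪ (negative diffs).
|A - A| = 1 + 2·13 = 27 (matches direct enumeration: 27).

|A - A| = 27


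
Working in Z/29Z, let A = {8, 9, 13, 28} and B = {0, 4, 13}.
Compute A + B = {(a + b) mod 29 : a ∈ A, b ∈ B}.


Work in Z/29Z: reduce every sum a + b modulo 29.
Enumerate all 12 pairs:
a = 8: 8+0=8, 8+4=12, 8+13=21
a = 9: 9+0=9, 9+4=13, 9+13=22
a = 13: 13+0=13, 13+4=17, 13+13=26
a = 28: 28+0=28, 28+4=3, 28+13=12
Distinct residues collected: {3, 8, 9, 12, 13, 17, 21, 22, 26, 28}
|A + B| = 10 (out of 29 total residues).

A + B = {3, 8, 9, 12, 13, 17, 21, 22, 26, 28}


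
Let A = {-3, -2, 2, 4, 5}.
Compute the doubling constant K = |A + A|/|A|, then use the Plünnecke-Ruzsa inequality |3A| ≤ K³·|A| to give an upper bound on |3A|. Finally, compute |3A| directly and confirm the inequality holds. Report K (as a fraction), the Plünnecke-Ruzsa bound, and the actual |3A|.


|A| = 5.
Step 1: Compute A + A by enumerating all 25 pairs.
A + A = {-6, -5, -4, -1, 0, 1, 2, 3, 4, 6, 7, 8, 9, 10}, so |A + A| = 14.
Step 2: Doubling constant K = |A + A|/|A| = 14/5 = 14/5 ≈ 2.8000.
Step 3: Plünnecke-Ruzsa gives |3A| ≤ K³·|A| = (2.8000)³ · 5 ≈ 109.7600.
Step 4: Compute 3A = A + A + A directly by enumerating all triples (a,b,c) ∈ A³; |3A| = 24.
Step 5: Check 24 ≤ 109.7600? Yes ✓.

K = 14/5, Plünnecke-Ruzsa bound K³|A| ≈ 109.7600, |3A| = 24, inequality holds.


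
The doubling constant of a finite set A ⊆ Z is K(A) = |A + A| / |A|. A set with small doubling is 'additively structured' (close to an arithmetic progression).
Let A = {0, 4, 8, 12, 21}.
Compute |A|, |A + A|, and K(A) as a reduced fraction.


|A| = 5.
Compute A + A by enumerating all 25 pairs.
A + A = {0, 4, 8, 12, 16, 20, 21, 24, 25, 29, 33, 42}, so |A + A| = 12.
K = |A + A| / |A| = 12/5 (already in lowest terms) ≈ 2.4000.
Reference: AP of size 5 gives K = 9/5 ≈ 1.8000; a fully generic set of size 5 gives K ≈ 3.0000.

|A| = 5, |A + A| = 12, K = 12/5.


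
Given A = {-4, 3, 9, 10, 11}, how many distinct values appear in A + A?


A + A = {a + a' : a, a' ∈ A}; |A| = 5.
General bounds: 2|A| - 1 ≤ |A + A| ≤ |A|(|A|+1)/2, i.e. 9 ≤ |A + A| ≤ 15.
Lower bound 2|A|-1 is attained iff A is an arithmetic progression.
Enumerate sums a + a' for a ≤ a' (symmetric, so this suffices):
a = -4: -4+-4=-8, -4+3=-1, -4+9=5, -4+10=6, -4+11=7
a = 3: 3+3=6, 3+9=12, 3+10=13, 3+11=14
a = 9: 9+9=18, 9+10=19, 9+11=20
a = 10: 10+10=20, 10+11=21
a = 11: 11+11=22
Distinct sums: {-8, -1, 5, 6, 7, 12, 13, 14, 18, 19, 20, 21, 22}
|A + A| = 13

|A + A| = 13


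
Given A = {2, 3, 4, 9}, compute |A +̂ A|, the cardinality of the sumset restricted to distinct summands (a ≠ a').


Restricted sumset: A +̂ A = {a + a' : a ∈ A, a' ∈ A, a ≠ a'}.
Equivalently, take A + A and drop any sum 2a that is achievable ONLY as a + a for a ∈ A (i.e. sums representable only with equal summands).
Enumerate pairs (a, a') with a < a' (symmetric, so each unordered pair gives one sum; this covers all a ≠ a'):
  2 + 3 = 5
  2 + 4 = 6
  2 + 9 = 11
  3 + 4 = 7
  3 + 9 = 12
  4 + 9 = 13
Collected distinct sums: {5, 6, 7, 11, 12, 13}
|A +̂ A| = 6
(Reference bound: |A +̂ A| ≥ 2|A| - 3 for |A| ≥ 2, with |A| = 4 giving ≥ 5.)

|A +̂ A| = 6


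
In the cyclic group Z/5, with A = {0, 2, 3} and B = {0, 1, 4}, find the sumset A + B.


Work in Z/5Z: reduce every sum a + b modulo 5.
Enumerate all 9 pairs:
a = 0: 0+0=0, 0+1=1, 0+4=4
a = 2: 2+0=2, 2+1=3, 2+4=1
a = 3: 3+0=3, 3+1=4, 3+4=2
Distinct residues collected: {0, 1, 2, 3, 4}
|A + B| = 5 (out of 5 total residues).

A + B = {0, 1, 2, 3, 4}


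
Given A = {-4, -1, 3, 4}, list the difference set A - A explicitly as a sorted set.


A - A = {a - a' : a, a' ∈ A}.
Compute a - a' for each ordered pair (a, a'):
a = -4: -4--4=0, -4--1=-3, -4-3=-7, -4-4=-8
a = -1: -1--4=3, -1--1=0, -1-3=-4, -1-4=-5
a = 3: 3--4=7, 3--1=4, 3-3=0, 3-4=-1
a = 4: 4--4=8, 4--1=5, 4-3=1, 4-4=0
Collecting distinct values (and noting 0 appears from a-a):
A - A = {-8, -7, -5, -4, -3, -1, 0, 1, 3, 4, 5, 7, 8}
|A - A| = 13

A - A = {-8, -7, -5, -4, -3, -1, 0, 1, 3, 4, 5, 7, 8}


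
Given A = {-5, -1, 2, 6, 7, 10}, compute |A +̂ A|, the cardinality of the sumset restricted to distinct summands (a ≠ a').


Restricted sumset: A +̂ A = {a + a' : a ∈ A, a' ∈ A, a ≠ a'}.
Equivalently, take A + A and drop any sum 2a that is achievable ONLY as a + a for a ∈ A (i.e. sums representable only with equal summands).
Enumerate pairs (a, a') with a < a' (symmetric, so each unordered pair gives one sum; this covers all a ≠ a'):
  -5 + -1 = -6
  -5 + 2 = -3
  -5 + 6 = 1
  -5 + 7 = 2
  -5 + 10 = 5
  -1 + 2 = 1
  -1 + 6 = 5
  -1 + 7 = 6
  -1 + 10 = 9
  2 + 6 = 8
  2 + 7 = 9
  2 + 10 = 12
  6 + 7 = 13
  6 + 10 = 16
  7 + 10 = 17
Collected distinct sums: {-6, -3, 1, 2, 5, 6, 8, 9, 12, 13, 16, 17}
|A +̂ A| = 12
(Reference bound: |A +̂ A| ≥ 2|A| - 3 for |A| ≥ 2, with |A| = 6 giving ≥ 9.)

|A +̂ A| = 12


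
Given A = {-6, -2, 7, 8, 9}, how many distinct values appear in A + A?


A + A = {a + a' : a, a' ∈ A}; |A| = 5.
General bounds: 2|A| - 1 ≤ |A + A| ≤ |A|(|A|+1)/2, i.e. 9 ≤ |A + A| ≤ 15.
Lower bound 2|A|-1 is attained iff A is an arithmetic progression.
Enumerate sums a + a' for a ≤ a' (symmetric, so this suffices):
a = -6: -6+-6=-12, -6+-2=-8, -6+7=1, -6+8=2, -6+9=3
a = -2: -2+-2=-4, -2+7=5, -2+8=6, -2+9=7
a = 7: 7+7=14, 7+8=15, 7+9=16
a = 8: 8+8=16, 8+9=17
a = 9: 9+9=18
Distinct sums: {-12, -8, -4, 1, 2, 3, 5, 6, 7, 14, 15, 16, 17, 18}
|A + A| = 14

|A + A| = 14


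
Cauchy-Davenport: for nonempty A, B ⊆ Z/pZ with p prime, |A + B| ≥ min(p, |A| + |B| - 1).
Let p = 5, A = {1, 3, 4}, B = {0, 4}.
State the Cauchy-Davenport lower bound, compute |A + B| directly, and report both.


Cauchy-Davenport: |A + B| ≥ min(p, |A| + |B| - 1) for A, B nonempty in Z/pZ.
|A| = 3, |B| = 2, p = 5.
CD lower bound = min(5, 3 + 2 - 1) = min(5, 4) = 4.
Compute A + B mod 5 directly:
a = 1: 1+0=1, 1+4=0
a = 3: 3+0=3, 3+4=2
a = 4: 4+0=4, 4+4=3
A + B = {0, 1, 2, 3, 4}, so |A + B| = 5.
Verify: 5 ≥ 4? Yes ✓.

CD lower bound = 4, actual |A + B| = 5.


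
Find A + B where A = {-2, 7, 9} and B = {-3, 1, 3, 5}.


A + B = {a + b : a ∈ A, b ∈ B}.
Enumerate all |A|·|B| = 3·4 = 12 pairs (a, b) and collect distinct sums.
a = -2: -2+-3=-5, -2+1=-1, -2+3=1, -2+5=3
a = 7: 7+-3=4, 7+1=8, 7+3=10, 7+5=12
a = 9: 9+-3=6, 9+1=10, 9+3=12, 9+5=14
Collecting distinct sums: A + B = {-5, -1, 1, 3, 4, 6, 8, 10, 12, 14}
|A + B| = 10

A + B = {-5, -1, 1, 3, 4, 6, 8, 10, 12, 14}


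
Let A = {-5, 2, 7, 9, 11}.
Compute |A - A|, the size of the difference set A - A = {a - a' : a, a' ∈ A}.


A - A = {a - a' : a, a' ∈ A}; |A| = 5.
Bounds: 2|A|-1 ≤ |A - A| ≤ |A|² - |A| + 1, i.e. 9 ≤ |A - A| ≤ 21.
Note: 0 ∈ A - A always (from a - a). The set is symmetric: if d ∈ A - A then -d ∈ A - A.
Enumerate nonzero differences d = a - a' with a > a' (then include -d):
Positive differences: {2, 4, 5, 7, 9, 12, 14, 16}
Full difference set: {0} ∪ (positive diffs) ∪ (negative diffs).
|A - A| = 1 + 2·8 = 17 (matches direct enumeration: 17).

|A - A| = 17


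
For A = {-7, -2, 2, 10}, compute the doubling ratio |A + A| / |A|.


|A| = 4.
Compute A + A by enumerating all 16 pairs.
A + A = {-14, -9, -5, -4, 0, 3, 4, 8, 12, 20}, so |A + A| = 10.
K = |A + A| / |A| = 10/4 = 5/2 ≈ 2.5000.
Reference: AP of size 4 gives K = 7/4 ≈ 1.7500; a fully generic set of size 4 gives K ≈ 2.5000.

|A| = 4, |A + A| = 10, K = 10/4 = 5/2.


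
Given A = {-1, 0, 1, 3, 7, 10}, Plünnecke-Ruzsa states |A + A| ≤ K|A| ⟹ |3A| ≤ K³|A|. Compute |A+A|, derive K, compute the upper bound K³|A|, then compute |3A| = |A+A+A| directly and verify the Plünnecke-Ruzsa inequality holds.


|A| = 6.
Step 1: Compute A + A by enumerating all 36 pairs.
A + A = {-2, -1, 0, 1, 2, 3, 4, 6, 7, 8, 9, 10, 11, 13, 14, 17, 20}, so |A + A| = 17.
Step 2: Doubling constant K = |A + A|/|A| = 17/6 = 17/6 ≈ 2.8333.
Step 3: Plünnecke-Ruzsa gives |3A| ≤ K³·|A| = (2.8333)³ · 6 ≈ 136.4722.
Step 4: Compute 3A = A + A + A directly by enumerating all triples (a,b,c) ∈ A³; |3A| = 29.
Step 5: Check 29 ≤ 136.4722? Yes ✓.

K = 17/6, Plünnecke-Ruzsa bound K³|A| ≈ 136.4722, |3A| = 29, inequality holds.


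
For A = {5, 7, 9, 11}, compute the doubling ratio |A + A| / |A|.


|A| = 4.
Compute A + A by enumerating all 16 pairs.
A + A = {10, 12, 14, 16, 18, 20, 22}, so |A + A| = 7.
K = |A + A| / |A| = 7/4 (already in lowest terms) ≈ 1.7500.
Reference: AP of size 4 gives K = 7/4 ≈ 1.7500; a fully generic set of size 4 gives K ≈ 2.5000.

|A| = 4, |A + A| = 7, K = 7/4.


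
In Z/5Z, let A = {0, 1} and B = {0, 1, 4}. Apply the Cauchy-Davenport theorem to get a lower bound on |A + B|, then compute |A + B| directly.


Cauchy-Davenport: |A + B| ≥ min(p, |A| + |B| - 1) for A, B nonempty in Z/pZ.
|A| = 2, |B| = 3, p = 5.
CD lower bound = min(5, 2 + 3 - 1) = min(5, 4) = 4.
Compute A + B mod 5 directly:
a = 0: 0+0=0, 0+1=1, 0+4=4
a = 1: 1+0=1, 1+1=2, 1+4=0
A + B = {0, 1, 2, 4}, so |A + B| = 4.
Verify: 4 ≥ 4? Yes ✓.

CD lower bound = 4, actual |A + B| = 4.


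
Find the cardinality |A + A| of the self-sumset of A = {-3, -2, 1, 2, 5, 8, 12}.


A + A = {a + a' : a, a' ∈ A}; |A| = 7.
General bounds: 2|A| - 1 ≤ |A + A| ≤ |A|(|A|+1)/2, i.e. 13 ≤ |A + A| ≤ 28.
Lower bound 2|A|-1 is attained iff A is an arithmetic progression.
Enumerate sums a + a' for a ≤ a' (symmetric, so this suffices):
a = -3: -3+-3=-6, -3+-2=-5, -3+1=-2, -3+2=-1, -3+5=2, -3+8=5, -3+12=9
a = -2: -2+-2=-4, -2+1=-1, -2+2=0, -2+5=3, -2+8=6, -2+12=10
a = 1: 1+1=2, 1+2=3, 1+5=6, 1+8=9, 1+12=13
a = 2: 2+2=4, 2+5=7, 2+8=10, 2+12=14
a = 5: 5+5=10, 5+8=13, 5+12=17
a = 8: 8+8=16, 8+12=20
a = 12: 12+12=24
Distinct sums: {-6, -5, -4, -2, -1, 0, 2, 3, 4, 5, 6, 7, 9, 10, 13, 14, 16, 17, 20, 24}
|A + A| = 20

|A + A| = 20


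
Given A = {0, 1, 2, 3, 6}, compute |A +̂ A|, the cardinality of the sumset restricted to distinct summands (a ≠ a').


Restricted sumset: A +̂ A = {a + a' : a ∈ A, a' ∈ A, a ≠ a'}.
Equivalently, take A + A and drop any sum 2a that is achievable ONLY as a + a for a ∈ A (i.e. sums representable only with equal summands).
Enumerate pairs (a, a') with a < a' (symmetric, so each unordered pair gives one sum; this covers all a ≠ a'):
  0 + 1 = 1
  0 + 2 = 2
  0 + 3 = 3
  0 + 6 = 6
  1 + 2 = 3
  1 + 3 = 4
  1 + 6 = 7
  2 + 3 = 5
  2 + 6 = 8
  3 + 6 = 9
Collected distinct sums: {1, 2, 3, 4, 5, 6, 7, 8, 9}
|A +̂ A| = 9
(Reference bound: |A +̂ A| ≥ 2|A| - 3 for |A| ≥ 2, with |A| = 5 giving ≥ 7.)

|A +̂ A| = 9


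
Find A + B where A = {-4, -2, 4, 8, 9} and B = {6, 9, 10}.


A + B = {a + b : a ∈ A, b ∈ B}.
Enumerate all |A|·|B| = 5·3 = 15 pairs (a, b) and collect distinct sums.
a = -4: -4+6=2, -4+9=5, -4+10=6
a = -2: -2+6=4, -2+9=7, -2+10=8
a = 4: 4+6=10, 4+9=13, 4+10=14
a = 8: 8+6=14, 8+9=17, 8+10=18
a = 9: 9+6=15, 9+9=18, 9+10=19
Collecting distinct sums: A + B = {2, 4, 5, 6, 7, 8, 10, 13, 14, 15, 17, 18, 19}
|A + B| = 13

A + B = {2, 4, 5, 6, 7, 8, 10, 13, 14, 15, 17, 18, 19}


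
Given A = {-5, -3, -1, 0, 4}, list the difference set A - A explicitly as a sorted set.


A - A = {a - a' : a, a' ∈ A}.
Compute a - a' for each ordered pair (a, a'):
a = -5: -5--5=0, -5--3=-2, -5--1=-4, -5-0=-5, -5-4=-9
a = -3: -3--5=2, -3--3=0, -3--1=-2, -3-0=-3, -3-4=-7
a = -1: -1--5=4, -1--3=2, -1--1=0, -1-0=-1, -1-4=-5
a = 0: 0--5=5, 0--3=3, 0--1=1, 0-0=0, 0-4=-4
a = 4: 4--5=9, 4--3=7, 4--1=5, 4-0=4, 4-4=0
Collecting distinct values (and noting 0 appears from a-a):
A - A = {-9, -7, -5, -4, -3, -2, -1, 0, 1, 2, 3, 4, 5, 7, 9}
|A - A| = 15

A - A = {-9, -7, -5, -4, -3, -2, -1, 0, 1, 2, 3, 4, 5, 7, 9}


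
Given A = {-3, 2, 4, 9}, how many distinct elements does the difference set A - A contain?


A - A = {a - a' : a, a' ∈ A}; |A| = 4.
Bounds: 2|A|-1 ≤ |A - A| ≤ |A|² - |A| + 1, i.e. 7 ≤ |A - A| ≤ 13.
Note: 0 ∈ A - A always (from a - a). The set is symmetric: if d ∈ A - A then -d ∈ A - A.
Enumerate nonzero differences d = a - a' with a > a' (then include -d):
Positive differences: {2, 5, 7, 12}
Full difference set: {0} ∪ (positive diffs) ∪ (negative diffs).
|A - A| = 1 + 2·4 = 9 (matches direct enumeration: 9).

|A - A| = 9


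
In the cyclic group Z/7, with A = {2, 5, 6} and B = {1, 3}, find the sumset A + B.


Work in Z/7Z: reduce every sum a + b modulo 7.
Enumerate all 6 pairs:
a = 2: 2+1=3, 2+3=5
a = 5: 5+1=6, 5+3=1
a = 6: 6+1=0, 6+3=2
Distinct residues collected: {0, 1, 2, 3, 5, 6}
|A + B| = 6 (out of 7 total residues).

A + B = {0, 1, 2, 3, 5, 6}


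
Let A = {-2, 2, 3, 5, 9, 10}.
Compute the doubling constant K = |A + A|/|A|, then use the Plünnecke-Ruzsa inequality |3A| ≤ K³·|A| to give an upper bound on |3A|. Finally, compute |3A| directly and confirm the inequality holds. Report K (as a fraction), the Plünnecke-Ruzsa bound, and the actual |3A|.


|A| = 6.
Step 1: Compute A + A by enumerating all 36 pairs.
A + A = {-4, 0, 1, 3, 4, 5, 6, 7, 8, 10, 11, 12, 13, 14, 15, 18, 19, 20}, so |A + A| = 18.
Step 2: Doubling constant K = |A + A|/|A| = 18/6 = 18/6 ≈ 3.0000.
Step 3: Plünnecke-Ruzsa gives |3A| ≤ K³·|A| = (3.0000)³ · 6 ≈ 162.0000.
Step 4: Compute 3A = A + A + A directly by enumerating all triples (a,b,c) ∈ A³; |3A| = 32.
Step 5: Check 32 ≤ 162.0000? Yes ✓.

K = 18/6, Plünnecke-Ruzsa bound K³|A| ≈ 162.0000, |3A| = 32, inequality holds.


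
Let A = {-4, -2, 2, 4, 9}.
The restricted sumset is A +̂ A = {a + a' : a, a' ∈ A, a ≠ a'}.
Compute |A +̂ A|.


Restricted sumset: A +̂ A = {a + a' : a ∈ A, a' ∈ A, a ≠ a'}.
Equivalently, take A + A and drop any sum 2a that is achievable ONLY as a + a for a ∈ A (i.e. sums representable only with equal summands).
Enumerate pairs (a, a') with a < a' (symmetric, so each unordered pair gives one sum; this covers all a ≠ a'):
  -4 + -2 = -6
  -4 + 2 = -2
  -4 + 4 = 0
  -4 + 9 = 5
  -2 + 2 = 0
  -2 + 4 = 2
  -2 + 9 = 7
  2 + 4 = 6
  2 + 9 = 11
  4 + 9 = 13
Collected distinct sums: {-6, -2, 0, 2, 5, 6, 7, 11, 13}
|A +̂ A| = 9
(Reference bound: |A +̂ A| ≥ 2|A| - 3 for |A| ≥ 2, with |A| = 5 giving ≥ 7.)

|A +̂ A| = 9


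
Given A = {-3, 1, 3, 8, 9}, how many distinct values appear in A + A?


A + A = {a + a' : a, a' ∈ A}; |A| = 5.
General bounds: 2|A| - 1 ≤ |A + A| ≤ |A|(|A|+1)/2, i.e. 9 ≤ |A + A| ≤ 15.
Lower bound 2|A|-1 is attained iff A is an arithmetic progression.
Enumerate sums a + a' for a ≤ a' (symmetric, so this suffices):
a = -3: -3+-3=-6, -3+1=-2, -3+3=0, -3+8=5, -3+9=6
a = 1: 1+1=2, 1+3=4, 1+8=9, 1+9=10
a = 3: 3+3=6, 3+8=11, 3+9=12
a = 8: 8+8=16, 8+9=17
a = 9: 9+9=18
Distinct sums: {-6, -2, 0, 2, 4, 5, 6, 9, 10, 11, 12, 16, 17, 18}
|A + A| = 14

|A + A| = 14


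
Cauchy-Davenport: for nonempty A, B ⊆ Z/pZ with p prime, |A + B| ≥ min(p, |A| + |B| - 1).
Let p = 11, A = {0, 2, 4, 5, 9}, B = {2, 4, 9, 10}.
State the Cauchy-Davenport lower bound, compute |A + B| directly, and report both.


Cauchy-Davenport: |A + B| ≥ min(p, |A| + |B| - 1) for A, B nonempty in Z/pZ.
|A| = 5, |B| = 4, p = 11.
CD lower bound = min(11, 5 + 4 - 1) = min(11, 8) = 8.
Compute A + B mod 11 directly:
a = 0: 0+2=2, 0+4=4, 0+9=9, 0+10=10
a = 2: 2+2=4, 2+4=6, 2+9=0, 2+10=1
a = 4: 4+2=6, 4+4=8, 4+9=2, 4+10=3
a = 5: 5+2=7, 5+4=9, 5+9=3, 5+10=4
a = 9: 9+2=0, 9+4=2, 9+9=7, 9+10=8
A + B = {0, 1, 2, 3, 4, 6, 7, 8, 9, 10}, so |A + B| = 10.
Verify: 10 ≥ 8? Yes ✓.

CD lower bound = 8, actual |A + B| = 10.


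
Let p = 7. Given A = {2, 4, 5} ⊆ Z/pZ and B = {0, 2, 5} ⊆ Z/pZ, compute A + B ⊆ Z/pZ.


Work in Z/7Z: reduce every sum a + b modulo 7.
Enumerate all 9 pairs:
a = 2: 2+0=2, 2+2=4, 2+5=0
a = 4: 4+0=4, 4+2=6, 4+5=2
a = 5: 5+0=5, 5+2=0, 5+5=3
Distinct residues collected: {0, 2, 3, 4, 5, 6}
|A + B| = 6 (out of 7 total residues).

A + B = {0, 2, 3, 4, 5, 6}


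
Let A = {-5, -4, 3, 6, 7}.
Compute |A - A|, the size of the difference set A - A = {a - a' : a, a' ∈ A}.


A - A = {a - a' : a, a' ∈ A}; |A| = 5.
Bounds: 2|A|-1 ≤ |A - A| ≤ |A|² - |A| + 1, i.e. 9 ≤ |A - A| ≤ 21.
Note: 0 ∈ A - A always (from a - a). The set is symmetric: if d ∈ A - A then -d ∈ A - A.
Enumerate nonzero differences d = a - a' with a > a' (then include -d):
Positive differences: {1, 3, 4, 7, 8, 10, 11, 12}
Full difference set: {0} ∪ (positive diffs) ∪ (negative diffs).
|A - A| = 1 + 2·8 = 17 (matches direct enumeration: 17).

|A - A| = 17


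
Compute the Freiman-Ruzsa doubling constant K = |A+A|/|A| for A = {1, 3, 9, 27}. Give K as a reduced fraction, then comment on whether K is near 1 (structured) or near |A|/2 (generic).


|A| = 4.
Compute A + A by enumerating all 16 pairs.
A + A = {2, 4, 6, 10, 12, 18, 28, 30, 36, 54}, so |A + A| = 10.
K = |A + A| / |A| = 10/4 = 5/2 ≈ 2.5000.
Reference: AP of size 4 gives K = 7/4 ≈ 1.7500; a fully generic set of size 4 gives K ≈ 2.5000.

|A| = 4, |A + A| = 10, K = 10/4 = 5/2.


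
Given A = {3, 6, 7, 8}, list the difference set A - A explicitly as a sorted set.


A - A = {a - a' : a, a' ∈ A}.
Compute a - a' for each ordered pair (a, a'):
a = 3: 3-3=0, 3-6=-3, 3-7=-4, 3-8=-5
a = 6: 6-3=3, 6-6=0, 6-7=-1, 6-8=-2
a = 7: 7-3=4, 7-6=1, 7-7=0, 7-8=-1
a = 8: 8-3=5, 8-6=2, 8-7=1, 8-8=0
Collecting distinct values (and noting 0 appears from a-a):
A - A = {-5, -4, -3, -2, -1, 0, 1, 2, 3, 4, 5}
|A - A| = 11

A - A = {-5, -4, -3, -2, -1, 0, 1, 2, 3, 4, 5}


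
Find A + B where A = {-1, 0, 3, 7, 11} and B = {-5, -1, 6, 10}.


A + B = {a + b : a ∈ A, b ∈ B}.
Enumerate all |A|·|B| = 5·4 = 20 pairs (a, b) and collect distinct sums.
a = -1: -1+-5=-6, -1+-1=-2, -1+6=5, -1+10=9
a = 0: 0+-5=-5, 0+-1=-1, 0+6=6, 0+10=10
a = 3: 3+-5=-2, 3+-1=2, 3+6=9, 3+10=13
a = 7: 7+-5=2, 7+-1=6, 7+6=13, 7+10=17
a = 11: 11+-5=6, 11+-1=10, 11+6=17, 11+10=21
Collecting distinct sums: A + B = {-6, -5, -2, -1, 2, 5, 6, 9, 10, 13, 17, 21}
|A + B| = 12

A + B = {-6, -5, -2, -1, 2, 5, 6, 9, 10, 13, 17, 21}


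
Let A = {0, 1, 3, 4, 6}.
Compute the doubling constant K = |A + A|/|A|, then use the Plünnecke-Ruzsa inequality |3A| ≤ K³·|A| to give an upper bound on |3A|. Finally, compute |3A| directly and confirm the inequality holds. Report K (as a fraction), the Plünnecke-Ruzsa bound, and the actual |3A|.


|A| = 5.
Step 1: Compute A + A by enumerating all 25 pairs.
A + A = {0, 1, 2, 3, 4, 5, 6, 7, 8, 9, 10, 12}, so |A + A| = 12.
Step 2: Doubling constant K = |A + A|/|A| = 12/5 = 12/5 ≈ 2.4000.
Step 3: Plünnecke-Ruzsa gives |3A| ≤ K³·|A| = (2.4000)³ · 5 ≈ 69.1200.
Step 4: Compute 3A = A + A + A directly by enumerating all triples (a,b,c) ∈ A³; |3A| = 18.
Step 5: Check 18 ≤ 69.1200? Yes ✓.

K = 12/5, Plünnecke-Ruzsa bound K³|A| ≈ 69.1200, |3A| = 18, inequality holds.


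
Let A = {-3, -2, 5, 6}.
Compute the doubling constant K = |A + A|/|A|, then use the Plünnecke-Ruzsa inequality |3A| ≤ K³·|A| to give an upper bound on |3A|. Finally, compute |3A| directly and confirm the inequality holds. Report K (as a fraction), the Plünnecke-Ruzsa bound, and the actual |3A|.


|A| = 4.
Step 1: Compute A + A by enumerating all 16 pairs.
A + A = {-6, -5, -4, 2, 3, 4, 10, 11, 12}, so |A + A| = 9.
Step 2: Doubling constant K = |A + A|/|A| = 9/4 = 9/4 ≈ 2.2500.
Step 3: Plünnecke-Ruzsa gives |3A| ≤ K³·|A| = (2.2500)³ · 4 ≈ 45.5625.
Step 4: Compute 3A = A + A + A directly by enumerating all triples (a,b,c) ∈ A³; |3A| = 16.
Step 5: Check 16 ≤ 45.5625? Yes ✓.

K = 9/4, Plünnecke-Ruzsa bound K³|A| ≈ 45.5625, |3A| = 16, inequality holds.


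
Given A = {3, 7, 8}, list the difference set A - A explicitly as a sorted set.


A - A = {a - a' : a, a' ∈ A}.
Compute a - a' for each ordered pair (a, a'):
a = 3: 3-3=0, 3-7=-4, 3-8=-5
a = 7: 7-3=4, 7-7=0, 7-8=-1
a = 8: 8-3=5, 8-7=1, 8-8=0
Collecting distinct values (and noting 0 appears from a-a):
A - A = {-5, -4, -1, 0, 1, 4, 5}
|A - A| = 7

A - A = {-5, -4, -1, 0, 1, 4, 5}


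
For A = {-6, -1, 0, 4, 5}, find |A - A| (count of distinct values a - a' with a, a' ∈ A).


A - A = {a - a' : a, a' ∈ A}; |A| = 5.
Bounds: 2|A|-1 ≤ |A - A| ≤ |A|² - |A| + 1, i.e. 9 ≤ |A - A| ≤ 21.
Note: 0 ∈ A - A always (from a - a). The set is symmetric: if d ∈ A - A then -d ∈ A - A.
Enumerate nonzero differences d = a - a' with a > a' (then include -d):
Positive differences: {1, 4, 5, 6, 10, 11}
Full difference set: {0} ∪ (positive diffs) ∪ (negative diffs).
|A - A| = 1 + 2·6 = 13 (matches direct enumeration: 13).

|A - A| = 13


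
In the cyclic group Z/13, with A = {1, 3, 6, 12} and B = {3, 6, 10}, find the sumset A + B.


Work in Z/13Z: reduce every sum a + b modulo 13.
Enumerate all 12 pairs:
a = 1: 1+3=4, 1+6=7, 1+10=11
a = 3: 3+3=6, 3+6=9, 3+10=0
a = 6: 6+3=9, 6+6=12, 6+10=3
a = 12: 12+3=2, 12+6=5, 12+10=9
Distinct residues collected: {0, 2, 3, 4, 5, 6, 7, 9, 11, 12}
|A + B| = 10 (out of 13 total residues).

A + B = {0, 2, 3, 4, 5, 6, 7, 9, 11, 12}


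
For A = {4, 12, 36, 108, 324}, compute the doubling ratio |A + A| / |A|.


|A| = 5.
Compute A + A by enumerating all 25 pairs.
A + A = {8, 16, 24, 40, 48, 72, 112, 120, 144, 216, 328, 336, 360, 432, 648}, so |A + A| = 15.
K = |A + A| / |A| = 15/5 = 3/1 ≈ 3.0000.
Reference: AP of size 5 gives K = 9/5 ≈ 1.8000; a fully generic set of size 5 gives K ≈ 3.0000.

|A| = 5, |A + A| = 15, K = 15/5 = 3/1.


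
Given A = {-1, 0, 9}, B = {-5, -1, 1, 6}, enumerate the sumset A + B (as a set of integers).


A + B = {a + b : a ∈ A, b ∈ B}.
Enumerate all |A|·|B| = 3·4 = 12 pairs (a, b) and collect distinct sums.
a = -1: -1+-5=-6, -1+-1=-2, -1+1=0, -1+6=5
a = 0: 0+-5=-5, 0+-1=-1, 0+1=1, 0+6=6
a = 9: 9+-5=4, 9+-1=8, 9+1=10, 9+6=15
Collecting distinct sums: A + B = {-6, -5, -2, -1, 0, 1, 4, 5, 6, 8, 10, 15}
|A + B| = 12

A + B = {-6, -5, -2, -1, 0, 1, 4, 5, 6, 8, 10, 15}


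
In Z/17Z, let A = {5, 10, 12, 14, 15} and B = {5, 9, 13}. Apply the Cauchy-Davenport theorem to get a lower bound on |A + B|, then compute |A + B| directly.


Cauchy-Davenport: |A + B| ≥ min(p, |A| + |B| - 1) for A, B nonempty in Z/pZ.
|A| = 5, |B| = 3, p = 17.
CD lower bound = min(17, 5 + 3 - 1) = min(17, 7) = 7.
Compute A + B mod 17 directly:
a = 5: 5+5=10, 5+9=14, 5+13=1
a = 10: 10+5=15, 10+9=2, 10+13=6
a = 12: 12+5=0, 12+9=4, 12+13=8
a = 14: 14+5=2, 14+9=6, 14+13=10
a = 15: 15+5=3, 15+9=7, 15+13=11
A + B = {0, 1, 2, 3, 4, 6, 7, 8, 10, 11, 14, 15}, so |A + B| = 12.
Verify: 12 ≥ 7? Yes ✓.

CD lower bound = 7, actual |A + B| = 12.


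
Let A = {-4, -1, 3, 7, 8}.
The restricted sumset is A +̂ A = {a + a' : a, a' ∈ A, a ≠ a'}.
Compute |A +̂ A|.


Restricted sumset: A +̂ A = {a + a' : a ∈ A, a' ∈ A, a ≠ a'}.
Equivalently, take A + A and drop any sum 2a that is achievable ONLY as a + a for a ∈ A (i.e. sums representable only with equal summands).
Enumerate pairs (a, a') with a < a' (symmetric, so each unordered pair gives one sum; this covers all a ≠ a'):
  -4 + -1 = -5
  -4 + 3 = -1
  -4 + 7 = 3
  -4 + 8 = 4
  -1 + 3 = 2
  -1 + 7 = 6
  -1 + 8 = 7
  3 + 7 = 10
  3 + 8 = 11
  7 + 8 = 15
Collected distinct sums: {-5, -1, 2, 3, 4, 6, 7, 10, 11, 15}
|A +̂ A| = 10
(Reference bound: |A +̂ A| ≥ 2|A| - 3 for |A| ≥ 2, with |A| = 5 giving ≥ 7.)

|A +̂ A| = 10
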